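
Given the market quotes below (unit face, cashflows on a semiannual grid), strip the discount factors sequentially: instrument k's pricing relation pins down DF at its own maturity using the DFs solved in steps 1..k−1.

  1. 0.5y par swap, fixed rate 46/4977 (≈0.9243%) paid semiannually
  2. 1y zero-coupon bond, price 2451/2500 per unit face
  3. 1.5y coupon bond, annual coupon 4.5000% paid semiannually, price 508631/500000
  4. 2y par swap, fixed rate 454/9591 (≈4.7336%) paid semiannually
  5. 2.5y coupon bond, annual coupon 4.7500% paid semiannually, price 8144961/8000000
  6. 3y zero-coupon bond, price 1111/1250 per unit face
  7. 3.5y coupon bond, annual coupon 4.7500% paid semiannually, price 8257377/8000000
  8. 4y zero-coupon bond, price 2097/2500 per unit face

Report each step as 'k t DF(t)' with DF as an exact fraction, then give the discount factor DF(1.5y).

1 1/2 4977/5000
2 1 2451/2500
3 3/2 4757/5000
4 2 2273/2500
5 5/2 1811/2000
6 3 1111/1250
7 7/2 1097/1250
8 4 2097/2500
DF(1.5y) = 4757/5000 ≈ 0.951400

step 1 [0.5y] swap r/2=23/4977: DF=(1 − 23/4977·(0))/(1+23/4977) = 4977/5000 ≈ 0.995400
step 2 [1y] zero: DF = P = 2451/2500 ≈ 0.980400
step 3 [1.5y] bond c/2=9/400: DF=(508631/500000 − 9/400·(0.995400+0.980400))/(1+9/400) = 4757/5000 ≈ 0.951400
step 4 [2y] swap r/2=227/9591: DF=(1 − 227/9591·(0.995400+0.980400+0.951400))/(1+227/9591) = 2273/2500 ≈ 0.909200
step 5 [2.5y] bond c/2=19/800: DF=(8144961/8000000 − 19/800·(0.995400+0.980400+0.951400+0.909200))/(1+19/800) = 1811/2000 ≈ 0.905500
step 6 [3y] zero: DF = P = 1111/1250 ≈ 0.888800
step 7 [3.5y] bond c/2=19/800: DF=(8257377/8000000 − 19/800·(0.995400+0.980400+0.951400+0.909200+0.905500+0.888800))/(1+19/800) = 1097/1250 ≈ 0.877600
step 8 [4y] zero: DF = P = 2097/2500 ≈ 0.838800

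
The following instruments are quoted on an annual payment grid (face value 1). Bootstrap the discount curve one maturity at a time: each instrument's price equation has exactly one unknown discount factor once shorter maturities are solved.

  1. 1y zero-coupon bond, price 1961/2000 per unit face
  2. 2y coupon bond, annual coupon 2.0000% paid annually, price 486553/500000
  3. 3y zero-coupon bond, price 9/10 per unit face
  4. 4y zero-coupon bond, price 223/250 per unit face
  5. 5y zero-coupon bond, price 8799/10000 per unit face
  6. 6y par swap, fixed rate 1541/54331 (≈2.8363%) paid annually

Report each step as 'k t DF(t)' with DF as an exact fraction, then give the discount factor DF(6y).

step 1 [1y] zero: DF = P = 1961/2000 ≈ 0.980500
step 2 [2y] bond c/1=1/50: DF=(486553/500000 − 1/50·(0.980500))/(1+1/50) = 2337/2500 ≈ 0.934800
step 3 [3y] zero: DF = P = 9/10 ≈ 0.900000
step 4 [4y] zero: DF = P = 223/250 ≈ 0.892000
step 5 [5y] zero: DF = P = 8799/10000 ≈ 0.879900
step 6 [6y] swap r/1=1541/54331: DF=(1 − 1541/54331·(0.980500+0.934800+0.900000+0.892000+0.879900))/(1+1541/54331) = 8459/10000 ≈ 0.845900

1 1 1961/2000
2 2 2337/2500
3 3 9/10
4 4 223/250
5 5 8799/10000
6 6 8459/10000
DF(6y) = 8459/10000 ≈ 0.845900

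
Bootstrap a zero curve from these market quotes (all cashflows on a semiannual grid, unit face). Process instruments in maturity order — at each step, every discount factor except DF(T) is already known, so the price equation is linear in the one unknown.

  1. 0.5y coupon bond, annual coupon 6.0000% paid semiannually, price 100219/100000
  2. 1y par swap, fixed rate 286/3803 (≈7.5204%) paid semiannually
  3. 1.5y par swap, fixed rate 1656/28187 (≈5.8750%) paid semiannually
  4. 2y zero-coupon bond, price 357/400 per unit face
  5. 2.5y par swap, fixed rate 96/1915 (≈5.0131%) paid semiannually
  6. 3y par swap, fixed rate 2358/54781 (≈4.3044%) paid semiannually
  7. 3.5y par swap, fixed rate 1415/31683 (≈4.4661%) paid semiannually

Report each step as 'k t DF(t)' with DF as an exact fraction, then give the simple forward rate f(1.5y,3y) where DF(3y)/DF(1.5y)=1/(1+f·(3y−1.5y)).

step 1 [0.5y] bond c/2=3/100: DF=(100219/100000 − 3/100·(0))/(1+3/100) = 973/1000 ≈ 0.973000
step 2 [1y] swap r/2=143/3803: DF=(1 − 143/3803·(0.973000))/(1+143/3803) = 1857/2000 ≈ 0.928500
step 3 [1.5y] swap r/2=828/28187: DF=(1 − 828/28187·(0.973000+0.928500))/(1+828/28187) = 2293/2500 ≈ 0.917200
step 4 [2y] zero: DF = P = 357/400 ≈ 0.892500
step 5 [2.5y] swap r/2=48/1915: DF=(1 − 48/1915·(0.973000+0.928500+0.917200+0.892500))/(1+48/1915) = 553/625 ≈ 0.884800
step 6 [3y] swap r/2=1179/54781: DF=(1 − 1179/54781·(0.973000+0.928500+0.917200+0.892500+0.884800))/(1+1179/54781) = 8821/10000 ≈ 0.882100
step 7 [3.5y] swap r/2=1415/63366: DF=(1 − 1415/63366·(0.973000+0.928500+0.917200+0.892500+0.884800+0.882100))/(1+1415/63366) = 1717/2000 ≈ 0.858500

1 1/2 973/1000
2 1 1857/2000
3 3/2 2293/2500
4 2 357/400
5 5/2 553/625
6 3 8821/10000
7 7/2 1717/2000
f(1.5y,3y) = ((2293/2500)/(8821/10000) − 1)/(3/2) = 234/8821 ≈ 2.6528%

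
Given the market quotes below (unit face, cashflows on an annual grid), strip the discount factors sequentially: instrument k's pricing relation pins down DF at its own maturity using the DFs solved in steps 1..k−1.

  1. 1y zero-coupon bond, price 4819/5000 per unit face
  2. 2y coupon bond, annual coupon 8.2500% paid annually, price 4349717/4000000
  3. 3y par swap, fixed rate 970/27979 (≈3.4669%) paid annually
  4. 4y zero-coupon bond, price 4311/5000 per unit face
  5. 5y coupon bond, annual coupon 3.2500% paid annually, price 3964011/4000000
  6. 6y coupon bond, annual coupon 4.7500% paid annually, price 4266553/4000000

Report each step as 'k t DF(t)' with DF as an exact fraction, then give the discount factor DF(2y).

1 1 4819/5000
2 2 9311/10000
3 3 903/1000
4 4 4311/5000
5 5 4223/5000
6 6 407/500
DF(2y) = 9311/10000 ≈ 0.931100

step 1 [1y] zero: DF = P = 4819/5000 ≈ 0.963800
step 2 [2y] bond c/1=33/400: DF=(4349717/4000000 − 33/400·(0.963800))/(1+33/400) = 9311/10000 ≈ 0.931100
step 3 [3y] swap r/1=970/27979: DF=(1 − 970/27979·(0.963800+0.931100))/(1+970/27979) = 903/1000 ≈ 0.903000
step 4 [4y] zero: DF = P = 4311/5000 ≈ 0.862200
step 5 [5y] bond c/1=13/400: DF=(3964011/4000000 − 13/400·(0.963800+0.931100+0.903000+0.862200))/(1+13/400) = 4223/5000 ≈ 0.844600
step 6 [6y] bond c/1=19/400: DF=(4266553/4000000 − 19/400·(0.963800+0.931100+0.903000+0.862200+0.844600))/(1+19/400) = 407/500 ≈ 0.814000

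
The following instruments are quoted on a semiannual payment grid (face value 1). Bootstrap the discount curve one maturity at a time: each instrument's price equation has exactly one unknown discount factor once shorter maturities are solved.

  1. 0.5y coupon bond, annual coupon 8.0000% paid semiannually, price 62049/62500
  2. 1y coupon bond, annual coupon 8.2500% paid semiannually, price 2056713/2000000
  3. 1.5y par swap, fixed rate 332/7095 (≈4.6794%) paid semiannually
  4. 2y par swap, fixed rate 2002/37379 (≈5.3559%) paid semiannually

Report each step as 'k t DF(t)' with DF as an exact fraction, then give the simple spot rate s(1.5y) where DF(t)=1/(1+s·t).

1 1/2 4773/5000
2 1 4749/5000
3 3/2 1167/1250
4 2 8999/10000
s(1.5y) = (1/(1167/1250) − 1)/(3/2) = 166/3501 ≈ 4.7415%

step 1 [0.5y] bond c/2=1/25: DF=(62049/62500 − 1/25·(0))/(1+1/25) = 4773/5000 ≈ 0.954600
step 2 [1y] bond c/2=33/800: DF=(2056713/2000000 − 33/800·(0.954600))/(1+33/800) = 4749/5000 ≈ 0.949800
step 3 [1.5y] swap r/2=166/7095: DF=(1 − 166/7095·(0.954600+0.949800))/(1+166/7095) = 1167/1250 ≈ 0.933600
step 4 [2y] swap r/2=1001/37379: DF=(1 − 1001/37379·(0.954600+0.949800+0.933600))/(1+1001/37379) = 8999/10000 ≈ 0.899900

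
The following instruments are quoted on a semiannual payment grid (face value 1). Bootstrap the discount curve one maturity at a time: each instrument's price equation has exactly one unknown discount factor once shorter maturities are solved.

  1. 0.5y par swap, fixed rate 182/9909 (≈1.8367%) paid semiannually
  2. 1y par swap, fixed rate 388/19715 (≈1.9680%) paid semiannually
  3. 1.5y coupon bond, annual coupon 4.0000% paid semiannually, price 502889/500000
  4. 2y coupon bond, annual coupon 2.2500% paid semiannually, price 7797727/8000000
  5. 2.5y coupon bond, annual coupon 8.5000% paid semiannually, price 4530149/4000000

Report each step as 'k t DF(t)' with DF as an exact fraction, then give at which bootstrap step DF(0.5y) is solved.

step 1 [0.5y] swap r/2=91/9909: DF=(1 − 91/9909·(0))/(1+91/9909) = 9909/10000 ≈ 0.990900
step 2 [1y] swap r/2=194/19715: DF=(1 − 194/19715·(0.990900))/(1+194/19715) = 4903/5000 ≈ 0.980600
step 3 [1.5y] bond c/2=1/50: DF=(502889/500000 − 1/50·(0.990900+0.980600))/(1+1/50) = 4737/5000 ≈ 0.947400
step 4 [2y] bond c/2=9/800: DF=(7797727/8000000 − 9/800·(0.990900+0.980600+0.947400))/(1+9/800) = 4657/5000 ≈ 0.931400
step 5 [2.5y] bond c/2=17/400: DF=(4530149/4000000 − 17/400·(0.990900+0.980600+0.947400+0.931400))/(1+17/400) = 4647/5000 ≈ 0.929400

1 1/2 9909/10000
2 1 4903/5000
3 3/2 4737/5000
4 2 4657/5000
5 5/2 4647/5000
DF(0.5y) is solved at step 1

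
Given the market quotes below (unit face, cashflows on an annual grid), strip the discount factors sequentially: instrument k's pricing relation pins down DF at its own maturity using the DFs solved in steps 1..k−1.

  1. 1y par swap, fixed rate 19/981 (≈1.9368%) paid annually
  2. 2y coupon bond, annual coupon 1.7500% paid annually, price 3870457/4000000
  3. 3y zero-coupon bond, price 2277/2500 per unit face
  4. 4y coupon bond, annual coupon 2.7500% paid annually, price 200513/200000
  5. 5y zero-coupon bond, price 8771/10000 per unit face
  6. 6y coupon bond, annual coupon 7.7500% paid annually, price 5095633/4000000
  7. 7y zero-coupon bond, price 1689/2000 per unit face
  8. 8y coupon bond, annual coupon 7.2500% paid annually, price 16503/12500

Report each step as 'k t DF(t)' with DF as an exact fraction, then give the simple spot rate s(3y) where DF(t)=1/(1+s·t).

1 1 981/1000
2 2 9341/10000
3 3 2277/2500
4 4 9001/10000
5 5 8771/10000
6 6 532/625
7 7 1689/2000
8 8 2013/2500
s(3y) = (1/(2277/2500) − 1)/(3) = 223/6831 ≈ 3.2645%

step 1 [1y] swap r/1=19/981: DF=(1 − 19/981·(0))/(1+19/981) = 981/1000 ≈ 0.981000
step 2 [2y] bond c/1=7/400: DF=(3870457/4000000 − 7/400·(0.981000))/(1+7/400) = 9341/10000 ≈ 0.934100
step 3 [3y] zero: DF = P = 2277/2500 ≈ 0.910800
step 4 [4y] bond c/1=11/400: DF=(200513/200000 − 11/400·(0.981000+0.934100+0.910800))/(1+11/400) = 9001/10000 ≈ 0.900100
step 5 [5y] zero: DF = P = 8771/10000 ≈ 0.877100
step 6 [6y] bond c/1=31/400: DF=(5095633/4000000 − 31/400·(0.981000+0.934100+0.910800+0.900100+0.877100))/(1+31/400) = 532/625 ≈ 0.851200
step 7 [7y] zero: DF = P = 1689/2000 ≈ 0.844500
step 8 [8y] bond c/1=29/400: DF=(16503/12500 − 29/400·(0.981000+0.934100+0.910800+0.900100+0.877100+0.851200+0.844500))/(1+29/400) = 2013/2500 ≈ 0.805200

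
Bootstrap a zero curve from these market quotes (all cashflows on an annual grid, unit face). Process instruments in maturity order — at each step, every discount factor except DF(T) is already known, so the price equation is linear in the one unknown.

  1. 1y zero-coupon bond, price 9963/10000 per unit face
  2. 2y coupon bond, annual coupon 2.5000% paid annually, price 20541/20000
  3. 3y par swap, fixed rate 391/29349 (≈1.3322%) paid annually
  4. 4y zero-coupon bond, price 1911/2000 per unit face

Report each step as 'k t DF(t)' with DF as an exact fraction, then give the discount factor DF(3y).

1 1 9963/10000
2 2 9777/10000
3 3 9609/10000
4 4 1911/2000
DF(3y) = 9609/10000 ≈ 0.960900

step 1 [1y] zero: DF = P = 9963/10000 ≈ 0.996300
step 2 [2y] bond c/1=1/40: DF=(20541/20000 − 1/40·(0.996300))/(1+1/40) = 9777/10000 ≈ 0.977700
step 3 [3y] swap r/1=391/29349: DF=(1 − 391/29349·(0.996300+0.977700))/(1+391/29349) = 9609/10000 ≈ 0.960900
step 4 [4y] zero: DF = P = 1911/2000 ≈ 0.955500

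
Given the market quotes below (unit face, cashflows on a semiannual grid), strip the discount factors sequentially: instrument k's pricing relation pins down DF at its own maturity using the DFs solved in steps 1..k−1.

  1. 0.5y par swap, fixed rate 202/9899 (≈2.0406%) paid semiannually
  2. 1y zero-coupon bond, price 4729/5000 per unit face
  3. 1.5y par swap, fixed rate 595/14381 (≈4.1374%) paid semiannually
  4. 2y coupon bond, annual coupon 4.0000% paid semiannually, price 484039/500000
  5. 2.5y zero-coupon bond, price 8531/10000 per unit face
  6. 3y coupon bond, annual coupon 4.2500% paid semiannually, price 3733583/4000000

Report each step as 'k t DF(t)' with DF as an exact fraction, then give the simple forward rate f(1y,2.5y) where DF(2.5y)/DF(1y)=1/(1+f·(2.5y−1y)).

1 1/2 9899/10000
2 1 4729/5000
3 3/2 1881/2000
4 2 8927/10000
5 5/2 8531/10000
6 3 4089/5000
f(1y,2.5y) = ((4729/5000)/(8531/10000) − 1)/(3/2) = 618/8531 ≈ 7.2442%

step 1 [0.5y] swap r/2=101/9899: DF=(1 − 101/9899·(0))/(1+101/9899) = 9899/10000 ≈ 0.989900
step 2 [1y] zero: DF = P = 4729/5000 ≈ 0.945800
step 3 [1.5y] swap r/2=595/28762: DF=(1 − 595/28762·(0.989900+0.945800))/(1+595/28762) = 1881/2000 ≈ 0.940500
step 4 [2y] bond c/2=1/50: DF=(484039/500000 − 1/50·(0.989900+0.945800+0.940500))/(1+1/50) = 8927/10000 ≈ 0.892700
step 5 [2.5y] zero: DF = P = 8531/10000 ≈ 0.853100
step 6 [3y] bond c/2=17/800: DF=(3733583/4000000 − 17/800·(0.989900+0.945800+0.940500+0.892700+0.853100))/(1+17/800) = 4089/5000 ≈ 0.817800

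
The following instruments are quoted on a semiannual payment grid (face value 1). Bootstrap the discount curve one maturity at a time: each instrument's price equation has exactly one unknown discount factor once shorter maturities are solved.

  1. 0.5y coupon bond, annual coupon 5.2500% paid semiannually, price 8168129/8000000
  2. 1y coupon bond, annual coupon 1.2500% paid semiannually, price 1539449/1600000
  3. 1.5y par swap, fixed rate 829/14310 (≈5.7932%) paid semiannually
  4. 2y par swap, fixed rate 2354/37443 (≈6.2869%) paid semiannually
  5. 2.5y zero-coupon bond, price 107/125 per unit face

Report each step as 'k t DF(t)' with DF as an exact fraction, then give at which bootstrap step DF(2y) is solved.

1 1/2 9949/10000
2 1 19/20
3 3/2 9171/10000
4 2 8823/10000
5 5/2 107/125
DF(2y) is solved at step 4

step 1 [0.5y] bond c/2=21/800: DF=(8168129/8000000 − 21/800·(0))/(1+21/800) = 9949/10000 ≈ 0.994900
step 2 [1y] bond c/2=1/160: DF=(1539449/1600000 − 1/160·(0.994900))/(1+1/160) = 19/20 ≈ 0.950000
step 3 [1.5y] swap r/2=829/28620: DF=(1 − 829/28620·(0.994900+0.950000))/(1+829/28620) = 9171/10000 ≈ 0.917100
step 4 [2y] swap r/2=1177/37443: DF=(1 − 1177/37443·(0.994900+0.950000+0.917100))/(1+1177/37443) = 8823/10000 ≈ 0.882300
step 5 [2.5y] zero: DF = P = 107/125 ≈ 0.856000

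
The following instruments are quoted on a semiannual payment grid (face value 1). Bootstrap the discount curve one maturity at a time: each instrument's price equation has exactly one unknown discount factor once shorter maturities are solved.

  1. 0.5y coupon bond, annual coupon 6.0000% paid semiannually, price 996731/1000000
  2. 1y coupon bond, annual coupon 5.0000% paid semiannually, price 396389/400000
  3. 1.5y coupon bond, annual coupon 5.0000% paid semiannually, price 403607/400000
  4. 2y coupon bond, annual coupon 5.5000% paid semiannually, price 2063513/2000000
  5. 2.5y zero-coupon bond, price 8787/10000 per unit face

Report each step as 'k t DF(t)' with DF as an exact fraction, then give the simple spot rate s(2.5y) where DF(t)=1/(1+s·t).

1 1/2 9677/10000
2 1 1179/1250
3 3/2 4689/5000
4 2 9279/10000
5 5/2 8787/10000
s(2.5y) = (1/(8787/10000) − 1)/(5/2) = 2426/43935 ≈ 5.5218%

step 1 [0.5y] bond c/2=3/100: DF=(996731/1000000 − 3/100·(0))/(1+3/100) = 9677/10000 ≈ 0.967700
step 2 [1y] bond c/2=1/40: DF=(396389/400000 − 1/40·(0.967700))/(1+1/40) = 1179/1250 ≈ 0.943200
step 3 [1.5y] bond c/2=1/40: DF=(403607/400000 − 1/40·(0.967700+0.943200))/(1+1/40) = 4689/5000 ≈ 0.937800
step 4 [2y] bond c/2=11/400: DF=(2063513/2000000 − 11/400·(0.967700+0.943200+0.937800))/(1+11/400) = 9279/10000 ≈ 0.927900
step 5 [2.5y] zero: DF = P = 8787/10000 ≈ 0.878700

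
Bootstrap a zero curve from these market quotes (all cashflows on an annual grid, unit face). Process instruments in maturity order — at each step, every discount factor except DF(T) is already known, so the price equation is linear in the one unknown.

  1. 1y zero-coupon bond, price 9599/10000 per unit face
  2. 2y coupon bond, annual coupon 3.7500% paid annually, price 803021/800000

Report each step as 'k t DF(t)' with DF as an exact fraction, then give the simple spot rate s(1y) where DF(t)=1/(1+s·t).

1 1 9599/10000
2 2 583/625
s(1y) = (1/(9599/10000) − 1)/(1) = 401/9599 ≈ 4.1775%

step 1 [1y] zero: DF = P = 9599/10000 ≈ 0.959900
step 2 [2y] bond c/1=3/80: DF=(803021/800000 − 3/80·(0.959900))/(1+3/80) = 583/625 ≈ 0.932800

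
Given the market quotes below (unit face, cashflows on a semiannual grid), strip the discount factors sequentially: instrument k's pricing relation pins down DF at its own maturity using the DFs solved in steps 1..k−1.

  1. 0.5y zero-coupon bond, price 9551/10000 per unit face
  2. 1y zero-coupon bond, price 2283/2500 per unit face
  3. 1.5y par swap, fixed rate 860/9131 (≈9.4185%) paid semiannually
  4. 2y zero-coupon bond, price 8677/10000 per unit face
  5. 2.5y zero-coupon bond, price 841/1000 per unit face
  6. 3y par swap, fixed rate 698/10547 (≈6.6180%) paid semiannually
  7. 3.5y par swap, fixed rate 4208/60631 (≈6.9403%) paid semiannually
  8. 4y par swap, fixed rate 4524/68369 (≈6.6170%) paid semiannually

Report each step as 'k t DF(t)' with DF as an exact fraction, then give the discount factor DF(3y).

1 1/2 9551/10000
2 1 2283/2500
3 3/2 871/1000
4 2 8677/10000
5 5/2 841/1000
6 3 1651/2000
7 7/2 987/1250
8 4 3869/5000
DF(3y) = 1651/2000 ≈ 0.825500

step 1 [0.5y] zero: DF = P = 9551/10000 ≈ 0.955100
step 2 [1y] zero: DF = P = 2283/2500 ≈ 0.913200
step 3 [1.5y] swap r/2=430/9131: DF=(1 − 430/9131·(0.955100+0.913200))/(1+430/9131) = 871/1000 ≈ 0.871000
step 4 [2y] zero: DF = P = 8677/10000 ≈ 0.867700
step 5 [2.5y] zero: DF = P = 841/1000 ≈ 0.841000
step 6 [3y] swap r/2=349/10547: DF=(1 − 349/10547·(0.955100+0.913200+0.871000+0.867700+0.841000))/(1+349/10547) = 1651/2000 ≈ 0.825500
step 7 [3.5y] swap r/2=2104/60631: DF=(1 − 2104/60631·(0.955100+0.913200+0.871000+0.867700+0.841000+0.825500))/(1+2104/60631) = 987/1250 ≈ 0.789600
step 8 [4y] swap r/2=2262/68369: DF=(1 − 2262/68369·(0.955100+0.913200+0.871000+0.867700+0.841000+0.825500+0.789600))/(1+2262/68369) = 3869/5000 ≈ 0.773800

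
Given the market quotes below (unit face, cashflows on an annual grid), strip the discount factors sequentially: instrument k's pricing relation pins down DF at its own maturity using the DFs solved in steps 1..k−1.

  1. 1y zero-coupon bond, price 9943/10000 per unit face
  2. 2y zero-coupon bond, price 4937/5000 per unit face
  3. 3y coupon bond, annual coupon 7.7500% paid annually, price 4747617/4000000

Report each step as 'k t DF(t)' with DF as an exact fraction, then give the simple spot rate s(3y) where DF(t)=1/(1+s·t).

step 1 [1y] zero: DF = P = 9943/10000 ≈ 0.994300
step 2 [2y] zero: DF = P = 4937/5000 ≈ 0.987400
step 3 [3y] bond c/1=31/400: DF=(4747617/4000000 − 31/400·(0.994300+0.987400))/(1+31/400) = 959/1000 ≈ 0.959000

1 1 9943/10000
2 2 4937/5000
3 3 959/1000
s(3y) = (1/(959/1000) − 1)/(3) = 41/2877 ≈ 1.4251%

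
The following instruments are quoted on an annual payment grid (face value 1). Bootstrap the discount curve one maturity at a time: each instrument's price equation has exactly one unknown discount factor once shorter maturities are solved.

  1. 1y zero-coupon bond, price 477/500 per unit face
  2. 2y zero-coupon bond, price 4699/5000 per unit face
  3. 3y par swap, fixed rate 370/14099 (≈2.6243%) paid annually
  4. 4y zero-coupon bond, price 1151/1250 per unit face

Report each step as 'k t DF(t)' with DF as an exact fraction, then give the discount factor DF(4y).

1 1 477/500
2 2 4699/5000
3 3 463/500
4 4 1151/1250
DF(4y) = 1151/1250 ≈ 0.920800

step 1 [1y] zero: DF = P = 477/500 ≈ 0.954000
step 2 [2y] zero: DF = P = 4699/5000 ≈ 0.939800
step 3 [3y] swap r/1=370/14099: DF=(1 − 370/14099·(0.954000+0.939800))/(1+370/14099) = 463/500 ≈ 0.926000
step 4 [4y] zero: DF = P = 1151/1250 ≈ 0.920800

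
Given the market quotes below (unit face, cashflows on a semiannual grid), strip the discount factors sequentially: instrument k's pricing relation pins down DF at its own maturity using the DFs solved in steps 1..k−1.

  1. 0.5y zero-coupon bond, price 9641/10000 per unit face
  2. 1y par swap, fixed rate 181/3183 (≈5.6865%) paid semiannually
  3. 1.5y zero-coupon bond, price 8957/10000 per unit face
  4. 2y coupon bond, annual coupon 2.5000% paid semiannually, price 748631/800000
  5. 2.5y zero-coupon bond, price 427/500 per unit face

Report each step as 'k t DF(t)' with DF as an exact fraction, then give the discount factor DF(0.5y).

step 1 [0.5y] zero: DF = P = 9641/10000 ≈ 0.964100
step 2 [1y] swap r/2=181/6366: DF=(1 − 181/6366·(0.964100))/(1+181/6366) = 9457/10000 ≈ 0.945700
step 3 [1.5y] zero: DF = P = 8957/10000 ≈ 0.895700
step 4 [2y] bond c/2=1/80: DF=(748631/800000 − 1/80·(0.964100+0.945700+0.895700))/(1+1/80) = 556/625 ≈ 0.889600
step 5 [2.5y] zero: DF = P = 427/500 ≈ 0.854000

1 1/2 9641/10000
2 1 9457/10000
3 3/2 8957/10000
4 2 556/625
5 5/2 427/500
DF(0.5y) = 9641/10000 ≈ 0.964100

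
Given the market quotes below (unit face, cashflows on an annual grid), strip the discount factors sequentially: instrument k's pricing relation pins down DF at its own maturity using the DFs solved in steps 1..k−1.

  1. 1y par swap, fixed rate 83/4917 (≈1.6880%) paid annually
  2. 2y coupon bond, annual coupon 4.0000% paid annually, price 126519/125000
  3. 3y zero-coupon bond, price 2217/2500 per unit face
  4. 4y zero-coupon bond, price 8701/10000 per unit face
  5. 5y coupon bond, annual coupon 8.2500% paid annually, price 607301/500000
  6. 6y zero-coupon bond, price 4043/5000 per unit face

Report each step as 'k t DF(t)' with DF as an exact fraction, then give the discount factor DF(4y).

step 1 [1y] swap r/1=83/4917: DF=(1 − 83/4917·(0))/(1+83/4917) = 4917/5000 ≈ 0.983400
step 2 [2y] bond c/1=1/25: DF=(126519/125000 − 1/25·(0.983400))/(1+1/25) = 4677/5000 ≈ 0.935400
step 3 [3y] zero: DF = P = 2217/2500 ≈ 0.886800
step 4 [4y] zero: DF = P = 8701/10000 ≈ 0.870100
step 5 [5y] bond c/1=33/400: DF=(607301/500000 − 33/400·(0.983400+0.935400+0.886800+0.870100))/(1+33/400) = 8419/10000 ≈ 0.841900
step 6 [6y] zero: DF = P = 4043/5000 ≈ 0.808600

1 1 4917/5000
2 2 4677/5000
3 3 2217/2500
4 4 8701/10000
5 5 8419/10000
6 6 4043/5000
DF(4y) = 8701/10000 ≈ 0.870100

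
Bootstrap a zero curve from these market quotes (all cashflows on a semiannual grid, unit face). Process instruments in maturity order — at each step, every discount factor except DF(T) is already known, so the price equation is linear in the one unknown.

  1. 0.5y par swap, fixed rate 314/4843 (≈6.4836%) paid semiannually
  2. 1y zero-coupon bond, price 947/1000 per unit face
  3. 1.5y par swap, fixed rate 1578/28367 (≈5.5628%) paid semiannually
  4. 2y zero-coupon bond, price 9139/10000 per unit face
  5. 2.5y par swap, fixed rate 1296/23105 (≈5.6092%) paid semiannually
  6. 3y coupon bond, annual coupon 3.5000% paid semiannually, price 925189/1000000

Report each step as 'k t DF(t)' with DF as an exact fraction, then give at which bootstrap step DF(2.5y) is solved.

step 1 [0.5y] swap r/2=157/4843: DF=(1 − 157/4843·(0))/(1+157/4843) = 4843/5000 ≈ 0.968600
step 2 [1y] zero: DF = P = 947/1000 ≈ 0.947000
step 3 [1.5y] swap r/2=789/28367: DF=(1 − 789/28367·(0.968600+0.947000))/(1+789/28367) = 9211/10000 ≈ 0.921100
step 4 [2y] zero: DF = P = 9139/10000 ≈ 0.913900
step 5 [2.5y] swap r/2=648/23105: DF=(1 − 648/23105·(0.968600+0.947000+0.921100+0.913900))/(1+648/23105) = 544/625 ≈ 0.870400
step 6 [3y] bond c/2=7/400: DF=(925189/1000000 − 7/400·(0.968600+0.947000+0.921100+0.913900+0.870400))/(1+7/400) = 4149/5000 ≈ 0.829800

1 1/2 4843/5000
2 1 947/1000
3 3/2 9211/10000
4 2 9139/10000
5 5/2 544/625
6 3 4149/5000
DF(2.5y) is solved at step 5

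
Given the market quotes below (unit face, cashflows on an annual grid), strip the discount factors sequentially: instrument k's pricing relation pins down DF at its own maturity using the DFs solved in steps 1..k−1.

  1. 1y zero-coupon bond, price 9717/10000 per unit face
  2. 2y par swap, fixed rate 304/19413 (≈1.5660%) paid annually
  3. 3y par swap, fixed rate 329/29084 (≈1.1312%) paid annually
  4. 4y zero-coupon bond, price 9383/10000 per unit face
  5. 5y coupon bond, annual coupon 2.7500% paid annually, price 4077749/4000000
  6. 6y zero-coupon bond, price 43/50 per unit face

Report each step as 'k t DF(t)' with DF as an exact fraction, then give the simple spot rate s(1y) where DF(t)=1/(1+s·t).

step 1 [1y] zero: DF = P = 9717/10000 ≈ 0.971700
step 2 [2y] swap r/1=304/19413: DF=(1 − 304/19413·(0.971700))/(1+304/19413) = 606/625 ≈ 0.969600
step 3 [3y] swap r/1=329/29084: DF=(1 − 329/29084·(0.971700+0.969600))/(1+329/29084) = 9671/10000 ≈ 0.967100
step 4 [4y] zero: DF = P = 9383/10000 ≈ 0.938300
step 5 [5y] bond c/1=11/400: DF=(4077749/4000000 − 11/400·(0.971700+0.969600+0.967100+0.938300))/(1+11/400) = 2223/2500 ≈ 0.889200
step 6 [6y] zero: DF = P = 43/50 ≈ 0.860000

1 1 9717/10000
2 2 606/625
3 3 9671/10000
4 4 9383/10000
5 5 2223/2500
6 6 43/50
s(1y) = (1/(9717/10000) − 1)/(1) = 283/9717 ≈ 2.9124%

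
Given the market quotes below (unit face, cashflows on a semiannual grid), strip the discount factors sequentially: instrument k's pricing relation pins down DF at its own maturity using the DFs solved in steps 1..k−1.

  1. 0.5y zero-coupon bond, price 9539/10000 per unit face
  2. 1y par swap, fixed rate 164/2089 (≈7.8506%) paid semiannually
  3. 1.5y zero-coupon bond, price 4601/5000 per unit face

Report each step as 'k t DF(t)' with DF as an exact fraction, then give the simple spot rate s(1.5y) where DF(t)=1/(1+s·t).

1 1/2 9539/10000
2 1 4631/5000
3 3/2 4601/5000
s(1.5y) = (1/(4601/5000) − 1)/(3/2) = 266/4601 ≈ 5.7814%

step 1 [0.5y] zero: DF = P = 9539/10000 ≈ 0.953900
step 2 [1y] swap r/2=82/2089: DF=(1 − 82/2089·(0.953900))/(1+82/2089) = 4631/5000 ≈ 0.926200
step 3 [1.5y] zero: DF = P = 4601/5000 ≈ 0.920200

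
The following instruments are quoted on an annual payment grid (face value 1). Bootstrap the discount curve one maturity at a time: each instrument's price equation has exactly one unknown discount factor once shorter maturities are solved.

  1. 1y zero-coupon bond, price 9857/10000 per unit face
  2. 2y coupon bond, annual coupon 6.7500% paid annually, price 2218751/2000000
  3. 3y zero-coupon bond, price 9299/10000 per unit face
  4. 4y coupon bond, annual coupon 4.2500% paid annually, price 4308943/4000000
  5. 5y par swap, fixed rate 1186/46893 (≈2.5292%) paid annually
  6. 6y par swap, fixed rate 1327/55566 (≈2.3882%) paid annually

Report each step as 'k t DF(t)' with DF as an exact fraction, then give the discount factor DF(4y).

step 1 [1y] zero: DF = P = 9857/10000 ≈ 0.985700
step 2 [2y] bond c/1=27/400: DF=(2218751/2000000 − 27/400·(0.985700))/(1+27/400) = 9769/10000 ≈ 0.976900
step 3 [3y] zero: DF = P = 9299/10000 ≈ 0.929900
step 4 [4y] bond c/1=17/400: DF=(4308943/4000000 − 17/400·(0.985700+0.976900+0.929900))/(1+17/400) = 4577/5000 ≈ 0.915400
step 5 [5y] swap r/1=1186/46893: DF=(1 − 1186/46893·(0.985700+0.976900+0.929900+0.915400))/(1+1186/46893) = 4407/5000 ≈ 0.881400
step 6 [6y] swap r/1=1327/55566: DF=(1 − 1327/55566·(0.985700+0.976900+0.929900+0.915400+0.881400))/(1+1327/55566) = 8673/10000 ≈ 0.867300

1 1 9857/10000
2 2 9769/10000
3 3 9299/10000
4 4 4577/5000
5 5 4407/5000
6 6 8673/10000
DF(4y) = 4577/5000 ≈ 0.915400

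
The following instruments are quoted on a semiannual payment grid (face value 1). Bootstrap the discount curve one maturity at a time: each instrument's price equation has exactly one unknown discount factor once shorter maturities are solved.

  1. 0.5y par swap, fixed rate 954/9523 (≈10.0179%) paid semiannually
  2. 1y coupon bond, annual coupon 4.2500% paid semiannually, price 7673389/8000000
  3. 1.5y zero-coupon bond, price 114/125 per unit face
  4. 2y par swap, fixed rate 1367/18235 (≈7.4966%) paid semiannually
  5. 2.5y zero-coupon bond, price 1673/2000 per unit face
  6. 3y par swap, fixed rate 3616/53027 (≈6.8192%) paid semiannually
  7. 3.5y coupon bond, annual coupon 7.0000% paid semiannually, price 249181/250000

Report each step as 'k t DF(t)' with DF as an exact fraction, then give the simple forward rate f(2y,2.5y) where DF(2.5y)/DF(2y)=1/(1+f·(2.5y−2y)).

1 1/2 9523/10000
2 1 4597/5000
3 3/2 114/125
4 2 8633/10000
5 5/2 1673/2000
6 3 512/625
7 7/2 7837/10000
f(2y,2.5y) = ((8633/10000)/(1673/2000) − 1)/(1/2) = 536/8365 ≈ 6.4077%

step 1 [0.5y] swap r/2=477/9523: DF=(1 − 477/9523·(0))/(1+477/9523) = 9523/10000 ≈ 0.952300
step 2 [1y] bond c/2=17/800: DF=(7673389/8000000 − 17/800·(0.952300))/(1+17/800) = 4597/5000 ≈ 0.919400
step 3 [1.5y] zero: DF = P = 114/125 ≈ 0.912000
step 4 [2y] swap r/2=1367/36470: DF=(1 − 1367/36470·(0.952300+0.919400+0.912000))/(1+1367/36470) = 8633/10000 ≈ 0.863300
step 5 [2.5y] zero: DF = P = 1673/2000 ≈ 0.836500
step 6 [3y] swap r/2=1808/53027: DF=(1 − 1808/53027·(0.952300+0.919400+0.912000+0.863300+0.836500))/(1+1808/53027) = 512/625 ≈ 0.819200
step 7 [3.5y] bond c/2=7/200: DF=(249181/250000 − 7/200·(0.952300+0.919400+0.912000+0.863300+0.836500+0.819200))/(1+7/200) = 7837/10000 ≈ 0.783700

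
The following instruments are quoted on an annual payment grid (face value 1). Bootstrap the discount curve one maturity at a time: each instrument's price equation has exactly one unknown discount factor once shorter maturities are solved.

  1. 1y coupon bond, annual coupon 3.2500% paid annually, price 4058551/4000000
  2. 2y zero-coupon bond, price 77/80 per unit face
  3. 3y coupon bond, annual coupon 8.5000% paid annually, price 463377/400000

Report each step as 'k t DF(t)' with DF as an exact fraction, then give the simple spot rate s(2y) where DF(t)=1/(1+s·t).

step 1 [1y] bond c/1=13/400: DF=(4058551/4000000 − 13/400·(0))/(1+13/400) = 9827/10000 ≈ 0.982700
step 2 [2y] zero: DF = P = 77/80 ≈ 0.962500
step 3 [3y] bond c/1=17/200: DF=(463377/400000 − 17/200·(0.982700+0.962500))/(1+17/200) = 9153/10000 ≈ 0.915300

1 1 9827/10000
2 2 77/80
3 3 9153/10000
s(2y) = (1/(77/80) − 1)/(2) = 3/154 ≈ 1.9481%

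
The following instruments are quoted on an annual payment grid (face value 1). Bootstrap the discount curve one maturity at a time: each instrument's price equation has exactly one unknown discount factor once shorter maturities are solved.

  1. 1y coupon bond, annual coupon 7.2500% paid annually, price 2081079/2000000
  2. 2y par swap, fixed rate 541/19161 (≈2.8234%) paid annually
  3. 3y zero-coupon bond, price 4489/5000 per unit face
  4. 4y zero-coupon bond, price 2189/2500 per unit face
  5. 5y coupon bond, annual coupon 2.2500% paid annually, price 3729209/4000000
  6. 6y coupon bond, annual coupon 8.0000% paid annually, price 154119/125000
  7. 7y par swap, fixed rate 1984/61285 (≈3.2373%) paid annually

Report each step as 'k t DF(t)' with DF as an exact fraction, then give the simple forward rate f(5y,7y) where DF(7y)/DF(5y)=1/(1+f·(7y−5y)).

1 1 4851/5000
2 2 9459/10000
3 3 4489/5000
4 4 2189/2500
5 5 4153/5000
6 6 2017/2500
7 7 501/625
f(5y,7y) = ((4153/5000)/(501/625) − 1)/(2) = 145/8016 ≈ 1.8089%

step 1 [1y] bond c/1=29/400: DF=(2081079/2000000 − 29/400·(0))/(1+29/400) = 4851/5000 ≈ 0.970200
step 2 [2y] swap r/1=541/19161: DF=(1 − 541/19161·(0.970200))/(1+541/19161) = 9459/10000 ≈ 0.945900
step 3 [3y] zero: DF = P = 4489/5000 ≈ 0.897800
step 4 [4y] zero: DF = P = 2189/2500 ≈ 0.875600
step 5 [5y] bond c/1=9/400: DF=(3729209/4000000 − 9/400·(0.970200+0.945900+0.897800+0.875600))/(1+9/400) = 4153/5000 ≈ 0.830600
step 6 [6y] bond c/1=2/25: DF=(154119/125000 − 2/25·(0.970200+0.945900+0.897800+0.875600+0.830600))/(1+2/25) = 2017/2500 ≈ 0.806800
step 7 [7y] swap r/1=1984/61285: DF=(1 − 1984/61285·(0.970200+0.945900+0.897800+0.875600+0.830600+0.806800))/(1+1984/61285) = 501/625 ≈ 0.801600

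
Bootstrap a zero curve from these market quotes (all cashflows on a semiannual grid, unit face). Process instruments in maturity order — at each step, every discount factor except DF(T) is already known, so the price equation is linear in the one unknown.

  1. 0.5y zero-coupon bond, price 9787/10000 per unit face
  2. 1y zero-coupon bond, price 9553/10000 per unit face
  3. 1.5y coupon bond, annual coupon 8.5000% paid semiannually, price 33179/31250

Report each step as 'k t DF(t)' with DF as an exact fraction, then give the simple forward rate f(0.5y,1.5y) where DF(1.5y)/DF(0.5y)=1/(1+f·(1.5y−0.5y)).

step 1 [0.5y] zero: DF = P = 9787/10000 ≈ 0.978700
step 2 [1y] zero: DF = P = 9553/10000 ≈ 0.955300
step 3 [1.5y] bond c/2=17/400: DF=(33179/31250 − 17/400·(0.978700+0.955300))/(1+17/400) = 2349/2500 ≈ 0.939600

1 1/2 9787/10000
2 1 9553/10000
3 3/2 2349/2500
f(0.5y,1.5y) = ((9787/10000)/(2349/2500) − 1)/(1) = 391/9396 ≈ 4.1613%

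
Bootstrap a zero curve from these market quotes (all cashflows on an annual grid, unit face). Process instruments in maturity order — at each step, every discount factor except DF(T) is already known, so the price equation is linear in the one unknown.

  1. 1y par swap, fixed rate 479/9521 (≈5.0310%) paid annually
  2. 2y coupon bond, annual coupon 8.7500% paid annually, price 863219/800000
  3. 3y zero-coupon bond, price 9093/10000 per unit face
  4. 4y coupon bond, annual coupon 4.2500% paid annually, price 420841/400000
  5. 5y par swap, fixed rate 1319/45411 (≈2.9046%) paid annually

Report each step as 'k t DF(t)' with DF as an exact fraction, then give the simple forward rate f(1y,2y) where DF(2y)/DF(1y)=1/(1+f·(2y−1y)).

1 1 9521/10000
2 2 2289/2500
3 3 9093/10000
4 4 112/125
5 5 8681/10000
f(1y,2y) = ((9521/10000)/(2289/2500) − 1)/(1) = 365/9156 ≈ 3.9865%

step 1 [1y] swap r/1=479/9521: DF=(1 − 479/9521·(0))/(1+479/9521) = 9521/10000 ≈ 0.952100
step 2 [2y] bond c/1=7/80: DF=(863219/800000 − 7/80·(0.952100))/(1+7/80) = 2289/2500 ≈ 0.915600
step 3 [3y] zero: DF = P = 9093/10000 ≈ 0.909300
step 4 [4y] bond c/1=17/400: DF=(420841/400000 − 17/400·(0.952100+0.915600+0.909300))/(1+17/400) = 112/125 ≈ 0.896000
step 5 [5y] swap r/1=1319/45411: DF=(1 − 1319/45411·(0.952100+0.915600+0.909300+0.896000))/(1+1319/45411) = 8681/10000 ≈ 0.868100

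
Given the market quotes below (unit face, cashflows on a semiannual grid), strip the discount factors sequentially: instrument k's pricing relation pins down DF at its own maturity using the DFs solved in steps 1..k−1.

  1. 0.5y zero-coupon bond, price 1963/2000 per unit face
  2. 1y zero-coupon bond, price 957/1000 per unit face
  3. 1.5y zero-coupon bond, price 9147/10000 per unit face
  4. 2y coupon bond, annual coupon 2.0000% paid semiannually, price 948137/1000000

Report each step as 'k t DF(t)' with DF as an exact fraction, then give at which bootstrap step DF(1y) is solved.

step 1 [0.5y] zero: DF = P = 1963/2000 ≈ 0.981500
step 2 [1y] zero: DF = P = 957/1000 ≈ 0.957000
step 3 [1.5y] zero: DF = P = 9147/10000 ≈ 0.914700
step 4 [2y] bond c/2=1/100: DF=(948137/1000000 − 1/100·(0.981500+0.957000+0.914700))/(1+1/100) = 1821/2000 ≈ 0.910500

1 1/2 1963/2000
2 1 957/1000
3 3/2 9147/10000
4 2 1821/2000
DF(1y) is solved at step 2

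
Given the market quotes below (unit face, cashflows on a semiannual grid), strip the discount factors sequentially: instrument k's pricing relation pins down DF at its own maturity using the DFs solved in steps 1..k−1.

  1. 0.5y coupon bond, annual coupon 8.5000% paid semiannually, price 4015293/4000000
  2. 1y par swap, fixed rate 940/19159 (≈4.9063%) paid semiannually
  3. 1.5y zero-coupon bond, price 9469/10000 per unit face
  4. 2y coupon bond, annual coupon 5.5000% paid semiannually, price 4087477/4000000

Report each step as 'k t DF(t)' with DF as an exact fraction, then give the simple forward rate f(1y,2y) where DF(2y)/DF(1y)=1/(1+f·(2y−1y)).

1 1/2 9629/10000
2 1 953/1000
3 3/2 9469/10000
4 2 9179/10000
f(1y,2y) = ((953/1000)/(9179/10000) − 1)/(1) = 351/9179 ≈ 3.8239%

step 1 [0.5y] bond c/2=17/400: DF=(4015293/4000000 − 17/400·(0))/(1+17/400) = 9629/10000 ≈ 0.962900
step 2 [1y] swap r/2=470/19159: DF=(1 − 470/19159·(0.962900))/(1+470/19159) = 953/1000 ≈ 0.953000
step 3 [1.5y] zero: DF = P = 9469/10000 ≈ 0.946900
step 4 [2y] bond c/2=11/400: DF=(4087477/4000000 − 11/400·(0.962900+0.953000+0.946900))/(1+11/400) = 9179/10000 ≈ 0.917900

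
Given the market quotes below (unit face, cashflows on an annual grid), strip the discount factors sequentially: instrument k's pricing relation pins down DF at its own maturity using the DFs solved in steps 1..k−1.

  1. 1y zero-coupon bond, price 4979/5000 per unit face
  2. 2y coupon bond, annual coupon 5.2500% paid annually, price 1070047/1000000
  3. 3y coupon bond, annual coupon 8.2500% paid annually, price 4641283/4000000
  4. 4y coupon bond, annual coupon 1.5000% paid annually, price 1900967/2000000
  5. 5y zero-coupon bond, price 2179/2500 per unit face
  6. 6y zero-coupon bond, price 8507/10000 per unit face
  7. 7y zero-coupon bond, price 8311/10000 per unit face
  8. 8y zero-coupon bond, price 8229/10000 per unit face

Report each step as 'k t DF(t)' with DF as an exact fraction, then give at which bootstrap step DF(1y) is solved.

step 1 [1y] zero: DF = P = 4979/5000 ≈ 0.995800
step 2 [2y] bond c/1=21/400: DF=(1070047/1000000 − 21/400·(0.995800))/(1+21/400) = 967/1000 ≈ 0.967000
step 3 [3y] bond c/1=33/400: DF=(4641283/4000000 − 33/400·(0.995800+0.967000))/(1+33/400) = 9223/10000 ≈ 0.922300
step 4 [4y] bond c/1=3/200: DF=(1900967/2000000 − 3/200·(0.995800+0.967000+0.922300))/(1+3/200) = 4469/5000 ≈ 0.893800
step 5 [5y] zero: DF = P = 2179/2500 ≈ 0.871600
step 6 [6y] zero: DF = P = 8507/10000 ≈ 0.850700
step 7 [7y] zero: DF = P = 8311/10000 ≈ 0.831100
step 8 [8y] zero: DF = P = 8229/10000 ≈ 0.822900

1 1 4979/5000
2 2 967/1000
3 3 9223/10000
4 4 4469/5000
5 5 2179/2500
6 6 8507/10000
7 7 8311/10000
8 8 8229/10000
DF(1y) is solved at step 1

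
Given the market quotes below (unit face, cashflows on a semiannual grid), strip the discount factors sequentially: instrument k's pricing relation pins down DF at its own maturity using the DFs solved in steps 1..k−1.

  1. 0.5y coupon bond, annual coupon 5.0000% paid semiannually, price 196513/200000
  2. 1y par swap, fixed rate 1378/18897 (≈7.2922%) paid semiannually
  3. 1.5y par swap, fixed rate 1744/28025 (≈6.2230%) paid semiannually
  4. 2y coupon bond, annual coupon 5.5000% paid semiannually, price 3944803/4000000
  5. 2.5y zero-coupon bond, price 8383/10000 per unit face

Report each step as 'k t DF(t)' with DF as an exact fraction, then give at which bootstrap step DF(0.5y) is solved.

step 1 [0.5y] bond c/2=1/40: DF=(196513/200000 − 1/40·(0))/(1+1/40) = 4793/5000 ≈ 0.958600
step 2 [1y] swap r/2=689/18897: DF=(1 − 689/18897·(0.958600))/(1+689/18897) = 9311/10000 ≈ 0.931100
step 3 [1.5y] swap r/2=872/28025: DF=(1 − 872/28025·(0.958600+0.931100))/(1+872/28025) = 1141/1250 ≈ 0.912800
step 4 [2y] bond c/2=11/400: DF=(3944803/4000000 − 11/400·(0.958600+0.931100+0.912800))/(1+11/400) = 553/625 ≈ 0.884800
step 5 [2.5y] zero: DF = P = 8383/10000 ≈ 0.838300

1 1/2 4793/5000
2 1 9311/10000
3 3/2 1141/1250
4 2 553/625
5 5/2 8383/10000
DF(0.5y) is solved at step 1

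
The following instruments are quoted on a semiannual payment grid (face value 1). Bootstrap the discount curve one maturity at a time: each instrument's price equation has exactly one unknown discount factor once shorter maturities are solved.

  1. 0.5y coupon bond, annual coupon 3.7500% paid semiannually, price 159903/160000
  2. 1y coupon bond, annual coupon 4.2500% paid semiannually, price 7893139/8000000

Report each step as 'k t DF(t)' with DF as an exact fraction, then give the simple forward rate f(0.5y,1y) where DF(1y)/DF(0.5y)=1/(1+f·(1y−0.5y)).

step 1 [0.5y] bond c/2=3/160: DF=(159903/160000 − 3/160·(0))/(1+3/160) = 981/1000 ≈ 0.981000
step 2 [1y] bond c/2=17/800: DF=(7893139/8000000 − 17/800·(0.981000))/(1+17/800) = 9457/10000 ≈ 0.945700

1 1/2 981/1000
2 1 9457/10000
f(0.5y,1y) = ((981/1000)/(9457/10000) − 1)/(1/2) = 706/9457 ≈ 7.4654%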